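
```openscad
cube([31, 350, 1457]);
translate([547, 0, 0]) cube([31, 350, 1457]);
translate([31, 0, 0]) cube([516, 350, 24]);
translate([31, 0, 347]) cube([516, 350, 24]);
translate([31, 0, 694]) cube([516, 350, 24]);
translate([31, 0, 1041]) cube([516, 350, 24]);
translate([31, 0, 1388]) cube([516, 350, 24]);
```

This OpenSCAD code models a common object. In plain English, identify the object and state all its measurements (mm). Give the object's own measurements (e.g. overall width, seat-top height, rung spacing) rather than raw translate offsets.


An open bookshelf. Two side panels, each 31 mm thick, 350 mm deep and 1457 mm tall, stand 578 mm apart (outside-to-outside). Between them sit 5 shelves, each 24 mm thick and 350 mm deep, spanning the full gap between the sides. The bottom shelf rests on the floor (its underside at z = 0) and the clear gap between one shelf's top and the next shelf's underside is 323 mm.


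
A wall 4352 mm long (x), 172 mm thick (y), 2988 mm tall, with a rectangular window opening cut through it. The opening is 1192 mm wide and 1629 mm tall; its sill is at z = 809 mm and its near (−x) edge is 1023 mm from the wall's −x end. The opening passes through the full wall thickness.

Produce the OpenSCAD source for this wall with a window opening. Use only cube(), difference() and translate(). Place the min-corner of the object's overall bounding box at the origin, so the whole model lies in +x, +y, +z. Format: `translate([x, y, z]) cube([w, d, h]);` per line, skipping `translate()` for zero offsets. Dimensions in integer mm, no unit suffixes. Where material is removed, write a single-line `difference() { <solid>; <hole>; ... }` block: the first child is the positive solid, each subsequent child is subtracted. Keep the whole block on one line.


difference() { cube([4352, 172, 2988]); translate([1023, 0, 809]) cube([1192, 172, 1629]); }


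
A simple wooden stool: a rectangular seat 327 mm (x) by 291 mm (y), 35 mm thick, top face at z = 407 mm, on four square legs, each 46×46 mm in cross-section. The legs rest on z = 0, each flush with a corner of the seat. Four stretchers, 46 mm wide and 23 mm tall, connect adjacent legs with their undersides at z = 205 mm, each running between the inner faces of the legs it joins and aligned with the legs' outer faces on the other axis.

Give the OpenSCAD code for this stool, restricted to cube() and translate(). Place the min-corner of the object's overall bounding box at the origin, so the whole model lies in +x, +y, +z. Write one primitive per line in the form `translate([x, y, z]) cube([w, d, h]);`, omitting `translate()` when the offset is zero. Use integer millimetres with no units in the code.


translate([0, 0, 372]) cube([327, 291, 35]);
cube([46, 46, 372]);
translate([281, 0, 0]) cube([46, 46, 372]);
translate([0, 245, 0]) cube([46, 46, 372]);
translate([281, 245, 0]) cube([46, 46, 372]);
translate([46, 0, 205]) cube([235, 46, 23]);
translate([46, 245, 205]) cube([235, 46, 23]);
translate([0, 46, 205]) cube([46, 199, 23]);
translate([281, 46, 205]) cube([46, 199, 23]);


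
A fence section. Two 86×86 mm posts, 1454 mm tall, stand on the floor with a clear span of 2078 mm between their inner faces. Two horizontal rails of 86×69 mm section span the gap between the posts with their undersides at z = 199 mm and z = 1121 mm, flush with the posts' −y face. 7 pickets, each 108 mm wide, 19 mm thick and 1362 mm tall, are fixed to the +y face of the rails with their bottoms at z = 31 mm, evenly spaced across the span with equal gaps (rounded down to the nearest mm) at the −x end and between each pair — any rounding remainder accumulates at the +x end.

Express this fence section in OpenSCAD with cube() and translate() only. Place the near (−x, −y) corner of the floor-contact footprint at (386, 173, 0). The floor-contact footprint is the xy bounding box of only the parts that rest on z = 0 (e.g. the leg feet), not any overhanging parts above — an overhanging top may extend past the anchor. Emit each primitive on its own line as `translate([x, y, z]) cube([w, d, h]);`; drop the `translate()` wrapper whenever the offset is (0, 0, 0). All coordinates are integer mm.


translate([386, 173, 0]) cube([86, 86, 1454]);
translate([2550, 173, 0]) cube([86, 86, 1454]);
translate([472, 173, 199]) cube([2078, 86, 69]);
translate([472, 173, 1121]) cube([2078, 86, 69]);
translate([637, 259, 31]) cube([108, 19, 1362]);
translate([910, 259, 31]) cube([108, 19, 1362]);
translate([1183, 259, 31]) cube([108, 19, 1362]);
translate([1456, 259, 31]) cube([108, 19, 1362]);
translate([1729, 259, 31]) cube([108, 19, 1362]);
translate([2002, 259, 31]) cube([108, 19, 1362]);
translate([2275, 259, 31]) cube([108, 19, 1362]);


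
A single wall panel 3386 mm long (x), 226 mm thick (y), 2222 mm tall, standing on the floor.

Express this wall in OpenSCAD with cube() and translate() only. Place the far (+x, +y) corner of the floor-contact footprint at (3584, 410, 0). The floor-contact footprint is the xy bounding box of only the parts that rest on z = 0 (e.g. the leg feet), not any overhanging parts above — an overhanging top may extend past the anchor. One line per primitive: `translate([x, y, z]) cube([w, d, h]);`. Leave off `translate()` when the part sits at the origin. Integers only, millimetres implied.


translate([198, 184, 0]) cube([3386, 226, 2222]);


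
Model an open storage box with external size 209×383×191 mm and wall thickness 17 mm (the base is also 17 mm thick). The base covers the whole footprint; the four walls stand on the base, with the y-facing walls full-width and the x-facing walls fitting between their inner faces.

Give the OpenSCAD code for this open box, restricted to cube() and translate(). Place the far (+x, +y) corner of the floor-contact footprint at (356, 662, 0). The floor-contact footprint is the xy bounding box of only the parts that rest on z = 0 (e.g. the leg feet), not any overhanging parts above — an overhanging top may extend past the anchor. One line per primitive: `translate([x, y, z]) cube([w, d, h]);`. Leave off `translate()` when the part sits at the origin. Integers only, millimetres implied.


translate([147, 279, 0]) cube([209, 383, 17]);
translate([147, 279, 17]) cube([209, 17, 174]);
translate([147, 645, 17]) cube([209, 17, 174]);
translate([147, 296, 17]) cube([17, 349, 174]);
translate([339, 296, 17]) cube([17, 349, 174]);


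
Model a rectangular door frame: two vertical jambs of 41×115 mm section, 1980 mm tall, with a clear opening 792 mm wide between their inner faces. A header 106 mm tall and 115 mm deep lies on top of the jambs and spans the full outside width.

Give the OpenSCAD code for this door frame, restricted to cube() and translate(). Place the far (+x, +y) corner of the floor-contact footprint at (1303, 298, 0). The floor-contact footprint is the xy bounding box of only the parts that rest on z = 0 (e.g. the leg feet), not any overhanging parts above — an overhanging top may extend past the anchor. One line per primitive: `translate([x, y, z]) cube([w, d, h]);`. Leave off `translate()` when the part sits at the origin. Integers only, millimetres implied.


translate([429, 183, 0]) cube([41, 115, 1980]);
translate([1262, 183, 0]) cube([41, 115, 1980]);
translate([429, 183, 1980]) cube([874, 115, 106]);


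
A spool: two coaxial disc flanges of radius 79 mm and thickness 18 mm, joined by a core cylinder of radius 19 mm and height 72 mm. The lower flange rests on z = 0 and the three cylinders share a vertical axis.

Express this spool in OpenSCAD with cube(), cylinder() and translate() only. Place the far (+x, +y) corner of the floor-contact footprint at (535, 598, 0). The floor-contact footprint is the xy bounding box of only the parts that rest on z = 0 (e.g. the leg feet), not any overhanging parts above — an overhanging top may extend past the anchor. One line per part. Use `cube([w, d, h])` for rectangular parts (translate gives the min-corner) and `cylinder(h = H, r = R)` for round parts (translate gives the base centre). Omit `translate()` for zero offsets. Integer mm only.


translate([456, 519, 0]) cylinder(h = 18, r = 79);
translate([456, 519, 18]) cylinder(h = 72, r = 19);
translate([456, 519, 90]) cylinder(h = 18, r = 79);


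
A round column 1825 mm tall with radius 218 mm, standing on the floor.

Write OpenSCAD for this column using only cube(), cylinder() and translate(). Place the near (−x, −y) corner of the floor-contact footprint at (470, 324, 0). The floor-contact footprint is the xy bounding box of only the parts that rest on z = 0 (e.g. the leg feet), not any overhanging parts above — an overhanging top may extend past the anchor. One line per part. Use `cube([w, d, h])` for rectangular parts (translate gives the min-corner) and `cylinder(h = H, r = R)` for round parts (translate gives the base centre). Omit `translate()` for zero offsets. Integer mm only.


translate([688, 542, 0]) cylinder(h = 1825, r = 218);


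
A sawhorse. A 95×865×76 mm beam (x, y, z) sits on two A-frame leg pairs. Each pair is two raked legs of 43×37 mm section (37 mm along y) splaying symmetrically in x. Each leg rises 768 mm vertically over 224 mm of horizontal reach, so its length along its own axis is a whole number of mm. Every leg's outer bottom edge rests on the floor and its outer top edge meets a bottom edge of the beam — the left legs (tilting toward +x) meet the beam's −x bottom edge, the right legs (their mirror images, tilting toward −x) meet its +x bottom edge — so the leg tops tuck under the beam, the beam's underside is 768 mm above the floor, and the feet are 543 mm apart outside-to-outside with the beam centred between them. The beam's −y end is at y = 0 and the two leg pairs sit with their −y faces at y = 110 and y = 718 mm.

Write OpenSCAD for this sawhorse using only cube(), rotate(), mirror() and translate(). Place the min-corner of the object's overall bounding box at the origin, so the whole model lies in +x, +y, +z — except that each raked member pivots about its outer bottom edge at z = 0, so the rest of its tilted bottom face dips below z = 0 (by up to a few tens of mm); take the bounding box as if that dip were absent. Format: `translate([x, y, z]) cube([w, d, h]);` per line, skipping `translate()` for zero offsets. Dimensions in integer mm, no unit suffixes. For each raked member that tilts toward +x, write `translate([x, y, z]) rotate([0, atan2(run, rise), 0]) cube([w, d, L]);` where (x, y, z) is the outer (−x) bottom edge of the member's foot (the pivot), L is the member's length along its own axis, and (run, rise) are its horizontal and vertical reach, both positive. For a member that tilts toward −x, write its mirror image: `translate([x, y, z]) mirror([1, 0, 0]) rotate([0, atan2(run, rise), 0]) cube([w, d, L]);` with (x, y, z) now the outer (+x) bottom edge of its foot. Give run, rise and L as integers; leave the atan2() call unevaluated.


translate([224, 0, 768]) cube([95, 865, 76]);
translate([0, 110, 0]) rotate([0, atan2(224, 768), 0]) cube([43, 37, 800]);
translate([543, 110, 0]) mirror([1, 0, 0]) rotate([0, atan2(224, 768), 0]) cube([43, 37, 800]);
translate([0, 718, 0]) rotate([0, atan2(224, 768), 0]) cube([43, 37, 800]);
translate([543, 718, 0]) mirror([1, 0, 0]) rotate([0, atan2(224, 768), 0]) cube([43, 37, 800]);


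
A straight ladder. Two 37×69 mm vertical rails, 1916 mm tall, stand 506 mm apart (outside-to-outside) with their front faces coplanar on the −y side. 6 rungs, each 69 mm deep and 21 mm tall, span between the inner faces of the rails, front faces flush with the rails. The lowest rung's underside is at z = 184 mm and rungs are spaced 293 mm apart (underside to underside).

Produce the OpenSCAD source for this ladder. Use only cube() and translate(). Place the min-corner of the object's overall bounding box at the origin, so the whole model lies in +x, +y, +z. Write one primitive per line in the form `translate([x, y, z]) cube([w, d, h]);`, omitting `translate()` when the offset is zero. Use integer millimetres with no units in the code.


// rung span = 506 - 2*37 = 432
// rung[k] z = 184 + k*293
cube([37, 69, 1916]);
translate([469, 0, 0]) cube([37, 69, 1916]);
translate([37, 0, 184]) cube([432, 69, 21]);
translate([37, 0, 477]) cube([432, 69, 21]);
translate([37, 0, 770]) cube([432, 69, 21]);
translate([37, 0, 1063]) cube([432, 69, 21]);
translate([37, 0, 1356]) cube([432, 69, 21]);
translate([37, 0, 1649]) cube([432, 69, 21]);


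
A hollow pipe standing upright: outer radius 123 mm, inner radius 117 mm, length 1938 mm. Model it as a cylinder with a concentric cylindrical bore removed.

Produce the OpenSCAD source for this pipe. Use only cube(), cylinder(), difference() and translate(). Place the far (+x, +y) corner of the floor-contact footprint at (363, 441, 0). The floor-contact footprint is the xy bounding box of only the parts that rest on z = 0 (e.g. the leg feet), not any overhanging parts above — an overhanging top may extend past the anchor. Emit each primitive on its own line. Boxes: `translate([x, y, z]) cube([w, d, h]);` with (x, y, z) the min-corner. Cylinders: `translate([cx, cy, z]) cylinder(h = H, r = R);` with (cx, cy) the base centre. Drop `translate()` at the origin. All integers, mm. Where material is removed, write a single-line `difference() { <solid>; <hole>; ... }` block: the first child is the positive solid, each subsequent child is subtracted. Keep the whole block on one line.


difference() { translate([240, 318, 0]) cylinder(h = 1938, r = 123); translate([240, 318, 0]) cylinder(h = 1938, r = 117); }


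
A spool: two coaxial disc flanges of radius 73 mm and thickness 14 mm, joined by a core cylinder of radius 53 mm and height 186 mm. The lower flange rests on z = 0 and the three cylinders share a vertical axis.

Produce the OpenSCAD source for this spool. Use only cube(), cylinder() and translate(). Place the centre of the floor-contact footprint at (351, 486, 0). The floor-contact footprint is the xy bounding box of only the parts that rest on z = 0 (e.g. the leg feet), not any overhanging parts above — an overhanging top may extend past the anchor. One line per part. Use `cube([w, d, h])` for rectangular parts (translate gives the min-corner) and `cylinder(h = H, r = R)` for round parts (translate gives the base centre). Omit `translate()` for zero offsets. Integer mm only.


translate([351, 486, 0]) cylinder(h = 14, r = 73);
translate([351, 486, 14]) cylinder(h = 186, r = 53);
translate([351, 486, 200]) cylinder(h = 14, r = 73);


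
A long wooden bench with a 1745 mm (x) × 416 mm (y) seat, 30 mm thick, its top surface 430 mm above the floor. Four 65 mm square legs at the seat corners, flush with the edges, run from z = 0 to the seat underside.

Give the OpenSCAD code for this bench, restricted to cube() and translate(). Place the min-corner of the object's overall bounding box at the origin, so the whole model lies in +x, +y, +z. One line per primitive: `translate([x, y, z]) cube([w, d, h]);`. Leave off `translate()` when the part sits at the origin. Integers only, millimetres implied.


translate([0, 0, 400]) cube([1745, 416, 30]);
cube([65, 65, 400]);
translate([0, 351, 0]) cube([65, 65, 400]);
translate([1680, 0, 0]) cube([65, 65, 400]);
translate([1680, 351, 0]) cube([65, 65, 400]);


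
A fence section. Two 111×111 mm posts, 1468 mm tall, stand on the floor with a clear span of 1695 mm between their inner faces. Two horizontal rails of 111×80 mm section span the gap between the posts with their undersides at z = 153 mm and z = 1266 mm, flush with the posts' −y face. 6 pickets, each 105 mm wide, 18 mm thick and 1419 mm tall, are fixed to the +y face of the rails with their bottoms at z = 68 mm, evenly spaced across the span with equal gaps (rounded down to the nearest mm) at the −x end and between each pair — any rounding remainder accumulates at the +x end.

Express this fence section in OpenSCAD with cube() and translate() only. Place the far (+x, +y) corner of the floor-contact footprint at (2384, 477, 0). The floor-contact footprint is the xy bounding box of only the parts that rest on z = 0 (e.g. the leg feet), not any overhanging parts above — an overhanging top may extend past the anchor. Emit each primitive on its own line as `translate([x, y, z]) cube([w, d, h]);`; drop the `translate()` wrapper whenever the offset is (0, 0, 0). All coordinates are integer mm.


translate([467, 366, 0]) cube([111, 111, 1468]);
translate([2273, 366, 0]) cube([111, 111, 1468]);
translate([578, 366, 153]) cube([1695, 111, 80]);
translate([578, 366, 1266]) cube([1695, 111, 80]);
translate([730, 477, 68]) cube([105, 18, 1419]);
translate([987, 477, 68]) cube([105, 18, 1419]);
translate([1244, 477, 68]) cube([105, 18, 1419]);
translate([1501, 477, 68]) cube([105, 18, 1419]);
translate([1758, 477, 68]) cube([105, 18, 1419]);
translate([2015, 477, 68]) cube([105, 18, 1419]);


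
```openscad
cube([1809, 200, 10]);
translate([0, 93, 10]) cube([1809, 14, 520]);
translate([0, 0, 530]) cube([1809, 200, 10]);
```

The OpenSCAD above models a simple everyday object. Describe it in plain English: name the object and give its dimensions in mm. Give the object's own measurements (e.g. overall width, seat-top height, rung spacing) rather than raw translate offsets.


An I-beam lying along x, 1809 mm long. Overall section height 540 mm. Two flanges 200 mm wide (y) and 10 mm thick, one on the floor and one at the top; a web 14 mm thick runs between them, centred on the flange width.


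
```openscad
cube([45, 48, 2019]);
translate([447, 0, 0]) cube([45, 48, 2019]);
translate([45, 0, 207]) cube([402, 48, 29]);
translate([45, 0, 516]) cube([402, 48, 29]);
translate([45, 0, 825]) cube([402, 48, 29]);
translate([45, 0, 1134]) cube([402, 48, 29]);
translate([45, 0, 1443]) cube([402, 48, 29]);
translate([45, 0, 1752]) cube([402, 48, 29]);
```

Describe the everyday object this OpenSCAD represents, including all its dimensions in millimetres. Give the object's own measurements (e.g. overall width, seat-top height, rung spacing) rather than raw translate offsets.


A straight ladder. Two 45×48 mm vertical rails, 2019 mm tall, stand 492 mm apart (outside-to-outside) with their front faces coplanar on the −y side. 6 rungs, each 48 mm deep and 29 mm tall, span between the inner faces of the rails, front faces flush with the rails. The lowest rung's underside is at z = 207 mm and rungs are spaced 309 mm apart (underside to underside).


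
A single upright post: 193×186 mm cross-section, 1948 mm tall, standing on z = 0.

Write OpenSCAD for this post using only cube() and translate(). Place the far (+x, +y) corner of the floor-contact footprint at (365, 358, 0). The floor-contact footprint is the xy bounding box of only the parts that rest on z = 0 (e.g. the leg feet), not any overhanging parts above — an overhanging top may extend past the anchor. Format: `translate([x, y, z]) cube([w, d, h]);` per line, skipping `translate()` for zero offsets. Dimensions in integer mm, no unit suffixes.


translate([172, 172, 0]) cube([193, 186, 1948]);


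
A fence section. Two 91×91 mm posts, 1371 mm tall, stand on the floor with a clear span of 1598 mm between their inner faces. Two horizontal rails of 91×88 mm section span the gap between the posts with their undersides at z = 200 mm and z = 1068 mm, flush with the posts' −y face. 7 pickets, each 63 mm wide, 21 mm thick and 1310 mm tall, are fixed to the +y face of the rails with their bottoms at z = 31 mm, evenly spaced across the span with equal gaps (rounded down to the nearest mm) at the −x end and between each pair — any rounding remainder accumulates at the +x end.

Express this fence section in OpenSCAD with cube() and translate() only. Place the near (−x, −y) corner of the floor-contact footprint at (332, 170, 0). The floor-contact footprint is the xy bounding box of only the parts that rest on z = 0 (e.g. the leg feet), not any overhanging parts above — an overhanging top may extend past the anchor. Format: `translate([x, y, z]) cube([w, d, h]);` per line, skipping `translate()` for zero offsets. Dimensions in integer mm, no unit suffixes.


translate([332, 170, 0]) cube([91, 91, 1371]);
translate([2021, 170, 0]) cube([91, 91, 1371]);
translate([423, 170, 200]) cube([1598, 91, 88]);
translate([423, 170, 1068]) cube([1598, 91, 88]);
translate([567, 261, 31]) cube([63, 21, 1310]);
translate([774, 261, 31]) cube([63, 21, 1310]);
translate([981, 261, 31]) cube([63, 21, 1310]);
translate([1188, 261, 31]) cube([63, 21, 1310]);
translate([1395, 261, 31]) cube([63, 21, 1310]);
translate([1602, 261, 31]) cube([63, 21, 1310]);
translate([1809, 261, 31]) cube([63, 21, 1310]);


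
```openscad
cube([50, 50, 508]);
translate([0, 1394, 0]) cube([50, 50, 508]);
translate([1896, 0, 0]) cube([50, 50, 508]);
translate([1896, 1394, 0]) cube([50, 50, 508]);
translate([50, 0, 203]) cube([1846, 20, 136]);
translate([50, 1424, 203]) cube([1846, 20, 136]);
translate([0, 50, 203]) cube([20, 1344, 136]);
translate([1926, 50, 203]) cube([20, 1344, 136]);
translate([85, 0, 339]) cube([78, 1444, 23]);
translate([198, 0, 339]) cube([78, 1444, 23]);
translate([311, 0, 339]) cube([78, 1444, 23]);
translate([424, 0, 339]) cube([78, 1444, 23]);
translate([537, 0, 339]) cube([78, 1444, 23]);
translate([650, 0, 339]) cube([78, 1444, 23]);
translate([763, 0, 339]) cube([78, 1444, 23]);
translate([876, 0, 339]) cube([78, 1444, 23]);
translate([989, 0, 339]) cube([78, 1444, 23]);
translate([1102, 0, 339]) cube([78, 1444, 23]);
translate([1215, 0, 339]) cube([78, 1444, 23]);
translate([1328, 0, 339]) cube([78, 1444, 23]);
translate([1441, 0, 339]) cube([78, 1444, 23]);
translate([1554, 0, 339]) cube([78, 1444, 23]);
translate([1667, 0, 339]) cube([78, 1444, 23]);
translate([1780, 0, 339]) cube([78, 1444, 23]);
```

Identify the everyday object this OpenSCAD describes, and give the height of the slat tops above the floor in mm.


A bed frame. The slat-top height is 362 mm.

Four posts, four rails, and a row of slats — a bed frame. Slats sit on the rails at z = 203 + 136 = 339; with slat thickness 23, the top is 362 mm.


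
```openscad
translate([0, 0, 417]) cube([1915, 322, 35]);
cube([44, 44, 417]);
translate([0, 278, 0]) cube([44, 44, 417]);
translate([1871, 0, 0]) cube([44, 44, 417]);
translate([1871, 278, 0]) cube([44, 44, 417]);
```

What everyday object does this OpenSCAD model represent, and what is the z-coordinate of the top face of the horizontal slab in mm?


A bench. The seat-top height is 452 mm.

A long slab on four corner posts — a bench. The slab sits at z = 417 with thickness 35, so the top is 417 + 35 = 452 mm.


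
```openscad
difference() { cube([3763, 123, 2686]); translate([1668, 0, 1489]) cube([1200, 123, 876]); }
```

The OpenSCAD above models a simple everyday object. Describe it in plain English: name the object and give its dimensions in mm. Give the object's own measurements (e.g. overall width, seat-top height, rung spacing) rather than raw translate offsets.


A wall 3763 mm long (x), 123 mm thick (y), 2686 mm tall, with a rectangular window opening cut through it. The opening is 1200 mm wide and 876 mm tall; its sill is at z = 1489 mm and its near (−x) edge is 1668 mm from the wall's −x end. The opening passes through the full wall thickness.


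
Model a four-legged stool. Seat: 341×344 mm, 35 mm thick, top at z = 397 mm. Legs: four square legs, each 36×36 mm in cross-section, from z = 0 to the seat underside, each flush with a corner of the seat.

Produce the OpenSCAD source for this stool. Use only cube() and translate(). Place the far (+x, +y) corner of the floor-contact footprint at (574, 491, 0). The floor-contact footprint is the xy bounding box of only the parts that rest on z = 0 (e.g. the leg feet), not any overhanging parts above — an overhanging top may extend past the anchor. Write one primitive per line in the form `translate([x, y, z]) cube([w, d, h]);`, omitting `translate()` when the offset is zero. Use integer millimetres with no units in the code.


// leg_h = 397 - 35 = 362
translate([233, 147, 362]) cube([341, 344, 35]);
translate([233, 147, 0]) cube([36, 36, 362]);
translate([538, 147, 0]) cube([36, 36, 362]);
translate([233, 455, 0]) cube([36, 36, 362]);
translate([538, 455, 0]) cube([36, 36, 362]);


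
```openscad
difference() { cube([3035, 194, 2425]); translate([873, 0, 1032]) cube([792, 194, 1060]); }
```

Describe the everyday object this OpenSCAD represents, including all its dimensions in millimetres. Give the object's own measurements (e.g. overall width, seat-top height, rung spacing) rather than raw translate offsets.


A wall 3035 mm long (x), 194 mm thick (y), 2425 mm tall, with a rectangular window opening cut through it. The opening is 792 mm wide and 1060 mm tall; its sill is at z = 1032 mm and its near (−x) edge is 873 mm from the wall's −x end. The opening passes through the full wall thickness.


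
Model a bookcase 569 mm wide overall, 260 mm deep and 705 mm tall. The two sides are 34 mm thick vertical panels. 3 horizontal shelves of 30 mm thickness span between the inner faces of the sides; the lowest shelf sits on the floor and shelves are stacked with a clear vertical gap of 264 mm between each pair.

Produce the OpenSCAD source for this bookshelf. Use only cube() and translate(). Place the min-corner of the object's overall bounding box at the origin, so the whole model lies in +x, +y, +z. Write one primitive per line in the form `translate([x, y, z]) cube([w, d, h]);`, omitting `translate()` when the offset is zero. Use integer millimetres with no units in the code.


cube([34, 260, 705]);
translate([535, 0, 0]) cube([34, 260, 705]);
translate([34, 0, 0]) cube([501, 260, 30]);
translate([34, 0, 294]) cube([501, 260, 30]);
translate([34, 0, 588]) cube([501, 260, 30]);


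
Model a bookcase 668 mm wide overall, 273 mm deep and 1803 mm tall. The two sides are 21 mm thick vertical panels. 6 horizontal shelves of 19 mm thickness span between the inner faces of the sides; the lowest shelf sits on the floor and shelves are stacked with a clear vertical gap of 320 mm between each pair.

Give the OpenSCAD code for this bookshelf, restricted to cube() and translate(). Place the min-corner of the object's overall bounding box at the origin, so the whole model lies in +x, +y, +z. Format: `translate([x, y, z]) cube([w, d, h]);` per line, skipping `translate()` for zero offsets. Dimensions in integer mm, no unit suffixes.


cube([21, 273, 1803]);
translate([647, 0, 0]) cube([21, 273, 1803]);
translate([21, 0, 0]) cube([626, 273, 19]);
translate([21, 0, 339]) cube([626, 273, 19]);
translate([21, 0, 678]) cube([626, 273, 19]);
translate([21, 0, 1017]) cube([626, 273, 19]);
translate([21, 0, 1356]) cube([626, 273, 19]);
translate([21, 0, 1695]) cube([626, 273, 19]);


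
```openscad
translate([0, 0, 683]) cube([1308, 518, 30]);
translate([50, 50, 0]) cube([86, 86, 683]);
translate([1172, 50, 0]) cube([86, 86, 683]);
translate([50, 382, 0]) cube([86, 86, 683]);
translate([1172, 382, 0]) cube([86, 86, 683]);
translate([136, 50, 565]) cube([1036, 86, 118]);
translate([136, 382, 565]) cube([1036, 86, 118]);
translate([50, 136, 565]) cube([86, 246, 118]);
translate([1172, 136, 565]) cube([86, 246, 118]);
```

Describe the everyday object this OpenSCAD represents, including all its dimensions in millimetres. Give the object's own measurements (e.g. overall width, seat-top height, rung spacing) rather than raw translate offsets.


A rectangular dining table. The top is 1308×518×30 mm with its upper surface at z = 713 mm. It stands on four 86×86 mm square legs, each inset 50 mm from the nearest pair of top edges, running from the floor to the underside of the top. Four apron rails, 86 mm thick and 118 mm tall, run between adjacent legs with their top edges flush with the underside of the top and their outer faces flush with the legs' outer faces.


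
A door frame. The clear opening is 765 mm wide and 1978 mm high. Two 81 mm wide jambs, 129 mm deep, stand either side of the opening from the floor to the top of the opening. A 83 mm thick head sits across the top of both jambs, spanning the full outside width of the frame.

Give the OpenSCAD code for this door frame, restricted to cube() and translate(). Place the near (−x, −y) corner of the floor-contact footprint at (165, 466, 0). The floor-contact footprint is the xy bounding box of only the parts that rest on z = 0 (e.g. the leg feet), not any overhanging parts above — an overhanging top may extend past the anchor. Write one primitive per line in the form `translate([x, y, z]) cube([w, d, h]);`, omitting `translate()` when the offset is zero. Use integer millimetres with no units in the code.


translate([165, 466, 0]) cube([81, 129, 1978]);
translate([1011, 466, 0]) cube([81, 129, 1978]);
translate([165, 466, 1978]) cube([927, 129, 83]);


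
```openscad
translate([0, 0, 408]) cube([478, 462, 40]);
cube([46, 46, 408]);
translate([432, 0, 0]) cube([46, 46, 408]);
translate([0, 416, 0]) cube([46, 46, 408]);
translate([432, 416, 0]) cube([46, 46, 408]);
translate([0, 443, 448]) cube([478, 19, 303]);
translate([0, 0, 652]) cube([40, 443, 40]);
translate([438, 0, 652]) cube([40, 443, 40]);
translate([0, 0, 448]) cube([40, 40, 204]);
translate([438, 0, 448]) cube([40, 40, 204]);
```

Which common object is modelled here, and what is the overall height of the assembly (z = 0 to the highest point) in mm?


A chair. The overall height is 751 mm.

A slab on four corner posts with a tall panel at the back — a chair. The seat slab sits at z = 408 with thickness 40, and the 303 mm backrest starts at the seat top, so the overall height is 408 + 40 + 303 = 751 mm.


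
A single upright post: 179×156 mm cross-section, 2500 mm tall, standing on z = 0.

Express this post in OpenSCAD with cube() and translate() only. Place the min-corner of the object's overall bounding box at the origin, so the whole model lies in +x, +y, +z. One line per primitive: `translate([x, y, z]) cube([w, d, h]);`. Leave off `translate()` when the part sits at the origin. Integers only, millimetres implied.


cube([179, 156, 2500]);


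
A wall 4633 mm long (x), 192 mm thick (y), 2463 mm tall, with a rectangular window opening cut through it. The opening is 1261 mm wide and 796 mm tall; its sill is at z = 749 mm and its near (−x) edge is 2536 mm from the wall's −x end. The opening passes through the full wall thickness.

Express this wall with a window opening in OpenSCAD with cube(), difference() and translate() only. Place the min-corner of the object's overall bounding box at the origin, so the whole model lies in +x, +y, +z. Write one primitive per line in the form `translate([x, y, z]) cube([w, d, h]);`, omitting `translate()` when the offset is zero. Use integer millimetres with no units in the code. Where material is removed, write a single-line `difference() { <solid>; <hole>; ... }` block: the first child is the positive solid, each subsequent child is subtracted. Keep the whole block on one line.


difference() { cube([4633, 192, 2463]); translate([2536, 0, 749]) cube([1261, 192, 796]); }


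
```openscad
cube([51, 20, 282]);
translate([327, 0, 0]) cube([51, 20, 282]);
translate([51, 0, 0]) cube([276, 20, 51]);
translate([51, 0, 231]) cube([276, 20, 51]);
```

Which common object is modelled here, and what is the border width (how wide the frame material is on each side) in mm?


A picture frame. The border width is 51 mm.

Four thin pieces enclosing a rectangular opening — a picture frame. The two full-height stiles are 282 mm tall; the top rail sits at z = 231 and is 51 mm tall, so the border above the opening is 282 − 231 = 51 mm, matching the stile x-width.


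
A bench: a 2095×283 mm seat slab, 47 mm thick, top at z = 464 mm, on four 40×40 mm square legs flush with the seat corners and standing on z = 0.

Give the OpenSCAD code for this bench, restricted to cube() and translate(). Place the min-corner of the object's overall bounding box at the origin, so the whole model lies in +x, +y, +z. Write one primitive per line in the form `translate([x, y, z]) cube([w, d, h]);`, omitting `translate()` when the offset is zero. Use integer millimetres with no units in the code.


// leg_h = 464 − 47 = 417
translate([0, 0, 417]) cube([2095, 283, 47]);
cube([40, 40, 417]);
translate([0, 243, 0]) cube([40, 40, 417]);
translate([2055, 0, 0]) cube([40, 40, 417]);
translate([2055, 243, 0]) cube([40, 40, 417]);


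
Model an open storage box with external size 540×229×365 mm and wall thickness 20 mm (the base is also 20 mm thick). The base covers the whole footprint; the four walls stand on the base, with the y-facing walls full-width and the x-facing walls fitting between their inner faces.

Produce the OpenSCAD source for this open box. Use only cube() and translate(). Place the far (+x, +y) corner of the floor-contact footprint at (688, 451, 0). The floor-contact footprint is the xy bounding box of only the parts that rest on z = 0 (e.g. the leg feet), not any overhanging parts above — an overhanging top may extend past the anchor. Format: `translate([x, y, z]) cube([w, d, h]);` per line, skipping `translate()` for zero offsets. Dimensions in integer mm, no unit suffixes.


translate([148, 222, 0]) cube([540, 229, 20]);
translate([148, 222, 20]) cube([540, 20, 345]);
translate([148, 431, 20]) cube([540, 20, 345]);
translate([148, 242, 20]) cube([20, 189, 345]);
translate([668, 242, 20]) cube([20, 189, 345]);


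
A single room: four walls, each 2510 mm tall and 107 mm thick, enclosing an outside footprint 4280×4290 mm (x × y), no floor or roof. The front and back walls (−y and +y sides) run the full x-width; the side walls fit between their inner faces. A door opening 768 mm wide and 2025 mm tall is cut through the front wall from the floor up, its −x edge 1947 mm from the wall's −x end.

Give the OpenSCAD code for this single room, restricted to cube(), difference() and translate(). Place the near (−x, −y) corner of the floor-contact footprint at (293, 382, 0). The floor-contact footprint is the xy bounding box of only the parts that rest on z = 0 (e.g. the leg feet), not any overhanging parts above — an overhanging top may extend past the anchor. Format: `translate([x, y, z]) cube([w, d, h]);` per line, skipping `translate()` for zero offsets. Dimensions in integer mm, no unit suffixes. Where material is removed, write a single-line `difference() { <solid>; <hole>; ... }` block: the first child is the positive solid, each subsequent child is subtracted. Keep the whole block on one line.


difference() { translate([293, 382, 0]) cube([4280, 107, 2510]); translate([2240, 382, 0]) cube([768, 107, 2025]); }
translate([293, 4565, 0]) cube([4280, 107, 2510]);
translate([293, 489, 0]) cube([107, 4076, 2510]);
translate([4466, 489, 0]) cube([107, 4076, 2510]);


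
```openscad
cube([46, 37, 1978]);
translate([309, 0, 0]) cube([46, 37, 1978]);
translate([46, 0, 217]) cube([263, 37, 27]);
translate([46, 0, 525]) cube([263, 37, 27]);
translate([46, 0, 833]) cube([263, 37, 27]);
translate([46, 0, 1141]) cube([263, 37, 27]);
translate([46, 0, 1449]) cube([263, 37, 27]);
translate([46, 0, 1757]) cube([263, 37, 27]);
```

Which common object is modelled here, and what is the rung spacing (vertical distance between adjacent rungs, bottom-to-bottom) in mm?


A ladder. The rung spacing is 308 mm.

Two tall 46×37 posts with 6 short bars between them — a ladder. Adjacent rungs sit at z = 217 and z = 525, so the spacing is 525 − 217 = 308 mm.


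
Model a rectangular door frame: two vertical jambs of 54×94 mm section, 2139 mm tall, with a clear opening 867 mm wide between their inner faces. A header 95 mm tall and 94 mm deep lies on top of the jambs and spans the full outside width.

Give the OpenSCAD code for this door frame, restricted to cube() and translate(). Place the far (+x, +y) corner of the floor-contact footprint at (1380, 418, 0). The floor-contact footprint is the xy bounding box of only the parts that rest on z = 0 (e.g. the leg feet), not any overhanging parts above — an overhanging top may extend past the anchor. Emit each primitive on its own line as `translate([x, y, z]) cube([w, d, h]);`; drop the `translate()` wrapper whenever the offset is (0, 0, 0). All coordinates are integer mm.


translate([405, 324, 0]) cube([54, 94, 2139]);
translate([1326, 324, 0]) cube([54, 94, 2139]);
translate([405, 324, 2139]) cube([975, 94, 95]);


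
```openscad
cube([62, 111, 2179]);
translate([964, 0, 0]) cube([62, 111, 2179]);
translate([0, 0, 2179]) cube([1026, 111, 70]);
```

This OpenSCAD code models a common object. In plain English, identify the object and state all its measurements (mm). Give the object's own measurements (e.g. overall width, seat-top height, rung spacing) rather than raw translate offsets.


A door frame. The clear opening is 902 mm wide and 2179 mm high. Two 62 mm wide jambs, 111 mm deep, stand either side of the opening from the floor to the top of the opening. A 70 mm thick head sits across the top of both jambs, spanning the full outside width of the frame.


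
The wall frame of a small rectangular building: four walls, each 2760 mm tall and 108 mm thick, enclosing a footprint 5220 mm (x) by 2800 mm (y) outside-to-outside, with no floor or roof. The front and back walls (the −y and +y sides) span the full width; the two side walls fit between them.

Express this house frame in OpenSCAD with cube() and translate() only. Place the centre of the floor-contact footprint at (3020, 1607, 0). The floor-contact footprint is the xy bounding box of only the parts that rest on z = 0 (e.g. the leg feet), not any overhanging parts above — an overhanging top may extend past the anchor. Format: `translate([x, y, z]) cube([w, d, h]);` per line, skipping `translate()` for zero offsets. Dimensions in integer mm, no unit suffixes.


translate([410, 207, 0]) cube([5220, 108, 2760]);
translate([410, 2899, 0]) cube([5220, 108, 2760]);
translate([410, 315, 0]) cube([108, 2584, 2760]);
translate([5522, 315, 0]) cube([108, 2584, 2760]);


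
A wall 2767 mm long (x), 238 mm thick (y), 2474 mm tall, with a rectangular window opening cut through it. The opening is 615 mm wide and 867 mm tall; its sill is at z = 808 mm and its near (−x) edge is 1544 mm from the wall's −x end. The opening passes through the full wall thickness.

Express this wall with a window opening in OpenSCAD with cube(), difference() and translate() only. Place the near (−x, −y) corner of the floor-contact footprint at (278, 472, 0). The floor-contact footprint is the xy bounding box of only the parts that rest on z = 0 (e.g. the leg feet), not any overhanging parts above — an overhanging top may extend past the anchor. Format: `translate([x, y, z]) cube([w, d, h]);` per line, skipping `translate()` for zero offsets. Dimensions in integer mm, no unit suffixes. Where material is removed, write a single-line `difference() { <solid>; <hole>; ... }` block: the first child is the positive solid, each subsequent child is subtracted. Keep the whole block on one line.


difference() { translate([278, 472, 0]) cube([2767, 238, 2474]); translate([1822, 472, 808]) cube([615, 238, 867]); }


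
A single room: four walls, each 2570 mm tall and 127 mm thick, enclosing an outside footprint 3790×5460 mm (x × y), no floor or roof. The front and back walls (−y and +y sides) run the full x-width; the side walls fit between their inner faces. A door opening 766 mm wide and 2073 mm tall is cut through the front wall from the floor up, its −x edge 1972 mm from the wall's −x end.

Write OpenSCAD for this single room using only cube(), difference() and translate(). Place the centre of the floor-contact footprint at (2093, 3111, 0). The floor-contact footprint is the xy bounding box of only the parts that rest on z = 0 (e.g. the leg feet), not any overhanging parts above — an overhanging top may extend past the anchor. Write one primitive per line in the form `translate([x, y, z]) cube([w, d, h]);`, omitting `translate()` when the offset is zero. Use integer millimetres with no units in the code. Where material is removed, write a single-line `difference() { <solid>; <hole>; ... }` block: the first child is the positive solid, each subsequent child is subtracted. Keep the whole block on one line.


difference() { translate([198, 381, 0]) cube([3790, 127, 2570]); translate([2170, 381, 0]) cube([766, 127, 2073]); }
translate([198, 5714, 0]) cube([3790, 127, 2570]);
translate([198, 508, 0]) cube([127, 5206, 2570]);
translate([3861, 508, 0]) cube([127, 5206, 2570]);
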